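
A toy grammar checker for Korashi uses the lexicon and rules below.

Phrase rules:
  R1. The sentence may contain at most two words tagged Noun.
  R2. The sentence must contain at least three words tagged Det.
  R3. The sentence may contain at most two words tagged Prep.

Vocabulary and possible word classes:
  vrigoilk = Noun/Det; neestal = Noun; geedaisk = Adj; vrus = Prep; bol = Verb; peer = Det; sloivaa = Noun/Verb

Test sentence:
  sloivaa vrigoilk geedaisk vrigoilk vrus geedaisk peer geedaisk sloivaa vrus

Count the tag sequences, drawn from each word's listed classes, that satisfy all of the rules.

Candidates per position — 1:sloivaa {Noun,Verb}; 2:vrigoilk {Noun,Det}; 3:geedaisk {Adj}; 4:vrigoilk {Noun,Det}; 5:vrus {Prep}; 6:geedaisk {Adj}; 7:peer {Det}; 8:geedaisk {Adj}; 9:sloivaa {Noun,Verb}; 10:vrus {Prep}.
There are 16 candidate sequences in total.
The sequences that satisfy every rule: Noun Det Adj Det Prep Adj Det Adj Noun Prep; Noun Det Adj Det Prep Adj Det Adj Verb Prep; Verb Det Adj Det Prep Adj Det Adj Noun Prep; Verb Det Adj Det Prep Adj Det Adj Verb Prep.
Count = 4.

4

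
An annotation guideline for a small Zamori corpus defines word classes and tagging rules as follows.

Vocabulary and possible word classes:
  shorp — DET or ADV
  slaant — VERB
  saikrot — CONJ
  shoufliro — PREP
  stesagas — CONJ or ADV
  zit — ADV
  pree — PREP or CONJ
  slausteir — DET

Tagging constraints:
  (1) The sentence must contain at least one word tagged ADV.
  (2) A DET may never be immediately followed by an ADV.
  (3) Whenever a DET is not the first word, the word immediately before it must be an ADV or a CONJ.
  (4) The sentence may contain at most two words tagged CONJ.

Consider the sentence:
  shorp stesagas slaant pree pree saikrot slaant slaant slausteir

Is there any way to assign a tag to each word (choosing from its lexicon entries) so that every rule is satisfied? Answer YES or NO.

NO

Candidates per position — 1:shorp {DET,ADV}; 2:stesagas {CONJ,ADV}; 3:slaant {VERB}; 4:pree {PREP,CONJ}; 5:pree {PREP,CONJ}; 6:saikrot {CONJ}; 7:slaant {VERB}; 8:slaant {VERB}; 9:slausteir {DET}.
Rule 3 cannot be satisfied by any choice of tags from the lexicon.
So there is no consistent tagging.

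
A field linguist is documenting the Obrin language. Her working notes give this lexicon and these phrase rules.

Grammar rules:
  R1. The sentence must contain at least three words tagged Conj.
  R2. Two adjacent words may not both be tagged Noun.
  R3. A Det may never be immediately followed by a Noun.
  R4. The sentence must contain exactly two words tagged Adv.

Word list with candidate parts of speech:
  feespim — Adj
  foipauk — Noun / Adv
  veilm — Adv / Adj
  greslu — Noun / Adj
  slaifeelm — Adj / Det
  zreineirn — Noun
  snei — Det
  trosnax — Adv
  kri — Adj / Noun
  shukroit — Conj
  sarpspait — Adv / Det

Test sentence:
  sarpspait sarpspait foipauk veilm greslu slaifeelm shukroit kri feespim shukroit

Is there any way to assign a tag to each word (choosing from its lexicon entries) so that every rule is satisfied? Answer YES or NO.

Candidates per position — 1:sarpspait {Adv,Det}; 2:sarpspait {Adv,Det}; 3:foipauk {Noun,Adv}; 4:veilm {Adv,Adj}; 5:greslu {Noun,Adj}; 6:slaifeelm {Adj,Det}; 7:shukroit {Conj}; 8:kri {Adj,Noun}; 9:feespim {Adj}; 10:shukroit {Conj}.
Rule 1 cannot be satisfied by any choice of tags from the lexicon.
So there is no consistent tagging.

NO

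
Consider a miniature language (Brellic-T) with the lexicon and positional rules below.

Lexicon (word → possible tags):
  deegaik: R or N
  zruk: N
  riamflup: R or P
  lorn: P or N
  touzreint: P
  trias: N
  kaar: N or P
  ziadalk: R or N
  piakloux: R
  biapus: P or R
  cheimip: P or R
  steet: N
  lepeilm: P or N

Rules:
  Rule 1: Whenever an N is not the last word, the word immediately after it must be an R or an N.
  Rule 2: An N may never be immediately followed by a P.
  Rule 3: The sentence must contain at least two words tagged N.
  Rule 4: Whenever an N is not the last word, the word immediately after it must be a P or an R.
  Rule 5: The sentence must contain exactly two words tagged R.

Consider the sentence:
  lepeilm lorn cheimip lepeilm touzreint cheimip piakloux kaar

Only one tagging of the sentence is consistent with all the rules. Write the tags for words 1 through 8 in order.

Candidates per position — 1:lepeilm {P,N}; 2:lorn {P,N}; 3:cheimip {P,R}; 4:lepeilm {P,N}; 5:touzreint {P}; 6:cheimip {P,R}; 7:piakloux {R}; 8:kaar {N,P}.
Position 4: tagging it N would leave rule 1 unsatisfiable, so it must be P.
The remaining ambiguous positions (1, 2, 3, 6, 8) are resolved jointly — only one combination satisfies every rule.
So the tagging must be: P N R P P P R N.
Check: rule 1 ✓; rule 2 ✓; rule 3 ✓; rule 4 ✓; rule 5 ✓.

P N R P P P R N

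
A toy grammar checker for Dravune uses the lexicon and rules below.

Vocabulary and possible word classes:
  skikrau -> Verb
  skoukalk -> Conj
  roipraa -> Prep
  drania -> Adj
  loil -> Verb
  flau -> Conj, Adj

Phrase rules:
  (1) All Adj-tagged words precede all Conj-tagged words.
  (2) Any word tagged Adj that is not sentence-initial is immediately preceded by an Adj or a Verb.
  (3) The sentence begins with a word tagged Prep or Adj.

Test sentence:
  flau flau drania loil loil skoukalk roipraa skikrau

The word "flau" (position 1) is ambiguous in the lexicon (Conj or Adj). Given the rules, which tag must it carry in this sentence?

Candidates per position — 1:flau {Conj,Adj}; 2:flau {Conj,Adj}; 3:drania {Adj}; 4:loil {Verb}; 5:loil {Verb}; 6:skoukalk {Conj}; 7:roipraa {Prep}; 8:skikrau {Verb}.
At position 1, choosing Conj makes rule 1 impossible to satisfy; hence Adj.
At position 2, choosing Conj makes rule 1 impossible to satisfy; hence Adj.
The unique satisfying tagging is: Adj Adj Adj Verb Verb Conj Prep Verb.
Rule-by-rule: rule 1 satisfied; rule 2 satisfied; rule 3 satisfied.

Adj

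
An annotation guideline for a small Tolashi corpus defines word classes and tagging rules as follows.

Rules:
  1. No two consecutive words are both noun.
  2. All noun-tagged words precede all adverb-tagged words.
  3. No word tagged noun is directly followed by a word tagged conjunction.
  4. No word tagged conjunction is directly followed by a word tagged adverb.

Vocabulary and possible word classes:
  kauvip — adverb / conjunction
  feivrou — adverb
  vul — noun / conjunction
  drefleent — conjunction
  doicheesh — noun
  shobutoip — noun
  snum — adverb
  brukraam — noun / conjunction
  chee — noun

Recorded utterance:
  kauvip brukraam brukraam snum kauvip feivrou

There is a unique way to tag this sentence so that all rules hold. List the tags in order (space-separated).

conjunction conjunction noun adverb adverb adverb

Candidates per position — 1:kauvip {adverb,conjunction}; 2:brukraam {noun,conjunction}; 3:brukraam {noun,conjunction}; 4:snum {adverb}; 5:kauvip {adverb,conjunction}; 6:feivrou {adverb}.
If word 3 were conjunction, no tagging could satisfy rule 4; so word 3 is noun.
If word 5 were conjunction, no tagging could satisfy rule 4; so word 5 is adverb.
If word 1 were adverb, no tagging could satisfy rule 2; so word 1 is conjunction.
If word 2 were noun, no tagging could satisfy rule 1; so word 2 is conjunction.
The only consistent sequence is: conjunction conjunction noun adverb adverb adverb.
Verifying each rule — rule 1 ok; rule 2 ok; rule 3 ok; rule 4 ok.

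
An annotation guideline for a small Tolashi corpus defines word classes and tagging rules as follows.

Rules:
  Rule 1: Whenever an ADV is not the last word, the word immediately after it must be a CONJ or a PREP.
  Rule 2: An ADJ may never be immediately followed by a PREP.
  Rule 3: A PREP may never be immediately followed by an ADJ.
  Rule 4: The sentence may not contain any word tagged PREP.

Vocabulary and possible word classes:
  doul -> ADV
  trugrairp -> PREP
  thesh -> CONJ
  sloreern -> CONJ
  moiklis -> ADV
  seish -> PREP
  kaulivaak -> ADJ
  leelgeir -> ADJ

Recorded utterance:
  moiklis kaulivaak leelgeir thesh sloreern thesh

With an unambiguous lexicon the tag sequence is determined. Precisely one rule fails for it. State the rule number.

1

Fixed tagging: ADV ADJ ADJ CONJ CONJ CONJ.
Applying the rules: R1 violated, R2 holds, R3 holds, R4 holds.
Only rule 1 fails.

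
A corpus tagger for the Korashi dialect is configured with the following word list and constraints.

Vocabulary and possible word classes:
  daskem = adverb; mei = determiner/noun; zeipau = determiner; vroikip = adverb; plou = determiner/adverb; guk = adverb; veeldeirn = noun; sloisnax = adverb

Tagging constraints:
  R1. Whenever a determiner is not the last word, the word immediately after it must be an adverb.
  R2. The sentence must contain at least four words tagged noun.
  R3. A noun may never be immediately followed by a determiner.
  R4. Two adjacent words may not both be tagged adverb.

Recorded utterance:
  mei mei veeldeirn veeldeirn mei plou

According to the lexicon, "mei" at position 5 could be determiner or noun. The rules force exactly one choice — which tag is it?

noun

Candidates per position — 1:mei {determiner,noun}; 2:mei {determiner,noun}; 3:veeldeirn {noun}; 4:veeldeirn {noun}; 5:mei {determiner,noun}; 6:plou {determiner,adverb}.
Position 1: determiner is ruled out by rule 1; that leaves noun.
Position 2: determiner is ruled out by rule 1; that leaves noun.
Position 5: determiner is ruled out by rule 3; that leaves noun.
Position 6: determiner is ruled out by rule 3; that leaves adverb.
So the tagging must be: noun noun noun noun noun adverb.
Checking: rule 1 holds; rule 2 holds; rule 3 holds; rule 4 holds.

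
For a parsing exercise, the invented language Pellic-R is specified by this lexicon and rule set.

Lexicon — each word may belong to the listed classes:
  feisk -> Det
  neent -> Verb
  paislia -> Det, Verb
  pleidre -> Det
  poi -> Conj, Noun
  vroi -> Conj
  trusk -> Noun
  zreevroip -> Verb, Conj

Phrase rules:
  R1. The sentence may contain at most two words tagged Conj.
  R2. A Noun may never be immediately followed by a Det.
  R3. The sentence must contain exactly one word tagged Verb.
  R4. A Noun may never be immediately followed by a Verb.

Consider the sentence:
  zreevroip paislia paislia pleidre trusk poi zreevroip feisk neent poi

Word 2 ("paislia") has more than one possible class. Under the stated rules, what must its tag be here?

Det

Candidates per position — 1:zreevroip {Verb,Conj}; 2:paislia {Det,Verb}; 3:paislia {Det,Verb}; 4:pleidre {Det}; 5:trusk {Noun}; 6:poi {Conj,Noun}; 7:zreevroip {Verb,Conj}; 8:feisk {Det}; 9:neent {Verb}; 10:poi {Conj,Noun}.
Position 1: Verb is ruled out by rule 3; that leaves Conj.
Position 2: Verb is ruled out by rule 3; that leaves Det.
Position 3: Verb is ruled out by rule 3; that leaves Det.
Position 7: Verb is ruled out by rule 3; that leaves Conj.
Position 10: Conj is ruled out by rule 1; that leaves Noun.
Position 6: Conj is ruled out by rule 1; that leaves Noun.
That leaves exactly one tagging: Conj Det Det Det Noun Noun Conj Det Verb Noun.
Checking: rule 1 holds; rule 2 holds; rule 3 holds; rule 4 holds.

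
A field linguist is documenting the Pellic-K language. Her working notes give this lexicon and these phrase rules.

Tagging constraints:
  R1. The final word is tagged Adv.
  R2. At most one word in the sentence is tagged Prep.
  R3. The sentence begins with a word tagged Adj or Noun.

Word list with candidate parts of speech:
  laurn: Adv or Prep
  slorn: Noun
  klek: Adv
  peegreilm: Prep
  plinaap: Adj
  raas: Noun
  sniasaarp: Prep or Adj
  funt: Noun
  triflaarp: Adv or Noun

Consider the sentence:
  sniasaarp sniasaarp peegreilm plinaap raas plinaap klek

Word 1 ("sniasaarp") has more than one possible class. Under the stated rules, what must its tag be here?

Candidates per position — 1:sniasaarp {Prep,Adj}; 2:sniasaarp {Prep,Adj}; 3:peegreilm {Prep}; 4:plinaap {Adj}; 5:raas {Noun}; 6:plinaap {Adj}; 7:klek {Adv}.
Word 1 cannot be Prep — rule 2 would then fail for every completion. It is Adj.
Word 2 cannot be Prep — rule 2 would then fail for every completion. It is Adj.
That leaves exactly one tagging: Adj Adj Prep Adj Noun Adj Adv.
Check: rule 1 ok; rule 2 ok; rule 3 ok.

Adj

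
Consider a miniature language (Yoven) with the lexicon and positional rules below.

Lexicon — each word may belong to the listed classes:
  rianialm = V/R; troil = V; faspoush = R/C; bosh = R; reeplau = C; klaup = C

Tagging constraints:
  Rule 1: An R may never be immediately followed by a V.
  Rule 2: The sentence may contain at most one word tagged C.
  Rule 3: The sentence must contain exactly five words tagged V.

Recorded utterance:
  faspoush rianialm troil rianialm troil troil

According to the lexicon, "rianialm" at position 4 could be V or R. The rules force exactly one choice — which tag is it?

V

Candidates per position — 1:faspoush {R,C}; 2:rianialm {V,R}; 3:troil {V}; 4:rianialm {V,R}; 5:troil {V}; 6:troil {V}.
Position 1: R is ruled out by rule 1; that leaves C.
Position 2: R is ruled out by rule 1; that leaves V.
Position 4: R is ruled out by rule 1; that leaves V.
The only consistent sequence is: C V V V V V.
Verifying each rule — rule 1 holds; rule 2 holds; rule 3 holds.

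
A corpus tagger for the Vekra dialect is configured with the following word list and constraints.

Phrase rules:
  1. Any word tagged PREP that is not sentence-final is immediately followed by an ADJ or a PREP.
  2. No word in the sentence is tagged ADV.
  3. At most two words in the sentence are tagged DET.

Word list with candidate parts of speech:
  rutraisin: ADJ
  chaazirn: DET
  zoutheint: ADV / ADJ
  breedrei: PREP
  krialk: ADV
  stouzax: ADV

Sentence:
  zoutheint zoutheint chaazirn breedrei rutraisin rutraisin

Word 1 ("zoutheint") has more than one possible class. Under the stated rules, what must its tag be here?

Candidates per position — 1:zoutheint {ADV,ADJ}; 2:zoutheint {ADV,ADJ}; 3:chaazirn {DET}; 4:breedrei {PREP}; 5:rutraisin {ADJ}; 6:rutraisin {ADJ}.
Position 1: ADV is ruled out by rule 2; that leaves ADJ.
Position 2: ADV is ruled out by rule 2; that leaves ADJ.
That leaves exactly one tagging: ADJ ADJ DET PREP ADJ ADJ.
Rule-by-rule: rule 1 ✓; rule 2 ✓; rule 3 ✓.

ADJ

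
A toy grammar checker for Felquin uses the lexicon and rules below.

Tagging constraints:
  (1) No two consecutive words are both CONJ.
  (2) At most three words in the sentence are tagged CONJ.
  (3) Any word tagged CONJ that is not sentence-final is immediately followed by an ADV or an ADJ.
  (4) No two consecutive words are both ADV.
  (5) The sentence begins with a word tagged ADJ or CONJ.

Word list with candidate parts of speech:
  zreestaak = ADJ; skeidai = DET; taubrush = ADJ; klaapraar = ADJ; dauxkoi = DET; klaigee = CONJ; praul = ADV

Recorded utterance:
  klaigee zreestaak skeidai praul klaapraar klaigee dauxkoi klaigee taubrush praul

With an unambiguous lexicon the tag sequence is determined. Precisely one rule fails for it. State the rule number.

Fixed tagging: CONJ ADJ DET ADV ADJ CONJ DET CONJ ADJ ADV.
Applying the rules: R1 holds, R2 holds, R3 violated, R4 holds, R5 holds.
Only rule 3 fails.

3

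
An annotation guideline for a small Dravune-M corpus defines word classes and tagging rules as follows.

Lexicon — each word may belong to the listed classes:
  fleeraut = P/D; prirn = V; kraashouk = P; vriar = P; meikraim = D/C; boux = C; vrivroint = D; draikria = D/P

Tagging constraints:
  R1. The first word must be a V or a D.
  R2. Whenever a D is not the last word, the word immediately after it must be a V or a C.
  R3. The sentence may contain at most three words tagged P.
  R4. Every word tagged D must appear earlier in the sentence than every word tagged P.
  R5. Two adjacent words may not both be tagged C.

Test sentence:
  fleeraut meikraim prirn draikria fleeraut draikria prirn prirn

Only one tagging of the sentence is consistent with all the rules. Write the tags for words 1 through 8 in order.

D C V P P P V V

Candidates per position — 1:fleeraut {P,D}; 2:meikraim {D,C}; 3:prirn {V}; 4:draikria {D,P}; 5:fleeraut {P,D}; 6:draikria {D,P}; 7:prirn {V}; 8:prirn {V}.
Position 1: P is ruled out by rule 1; that leaves D.
Position 2: D is ruled out by rule 2; that leaves C.
Position 4: D is ruled out by rule 2; that leaves P.
Position 5: D is ruled out by rule 2; that leaves P.
Position 6: D is ruled out by rule 4; that leaves P.
The only consistent sequence is: D C V P P P V V.
Rule-by-rule: rule 1 ok; rule 2 ok; rule 3 ok; rule 4 ok; rule 5 ok.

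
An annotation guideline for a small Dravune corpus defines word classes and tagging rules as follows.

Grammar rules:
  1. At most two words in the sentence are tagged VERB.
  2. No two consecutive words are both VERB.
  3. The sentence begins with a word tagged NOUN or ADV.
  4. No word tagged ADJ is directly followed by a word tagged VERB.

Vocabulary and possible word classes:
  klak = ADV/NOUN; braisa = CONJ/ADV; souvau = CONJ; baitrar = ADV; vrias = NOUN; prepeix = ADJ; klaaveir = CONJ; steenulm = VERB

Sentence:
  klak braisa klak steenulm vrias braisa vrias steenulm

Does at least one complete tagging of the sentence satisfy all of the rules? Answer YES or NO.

YES

Candidates per position — 1:klak {ADV,NOUN}; 2:braisa {CONJ,ADV}; 3:klak {ADV,NOUN}; 4:steenulm {VERB}; 5:vrias {NOUN}; 6:braisa {CONJ,ADV}; 7:vrias {NOUN}; 8:steenulm {VERB}.
One satisfying assignment: ADV CONJ ADV VERB NOUN CONJ NOUN VERB.
Checking: rule 1 ok; rule 2 ok; rule 3 ok; rule 4 ok.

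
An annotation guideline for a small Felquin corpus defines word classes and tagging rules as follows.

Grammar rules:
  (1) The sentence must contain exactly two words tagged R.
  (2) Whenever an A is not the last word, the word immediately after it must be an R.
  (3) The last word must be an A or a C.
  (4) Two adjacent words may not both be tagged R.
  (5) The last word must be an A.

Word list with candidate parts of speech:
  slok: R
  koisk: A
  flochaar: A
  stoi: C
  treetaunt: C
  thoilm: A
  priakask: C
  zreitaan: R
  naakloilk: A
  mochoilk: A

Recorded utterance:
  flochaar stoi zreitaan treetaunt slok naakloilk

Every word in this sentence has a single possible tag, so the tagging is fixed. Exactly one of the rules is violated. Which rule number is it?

Fixed tagging: A C R C R A.
Checking each rule: R1 pass, R2 fail, R3 pass, R4 pass, R5 pass.
Only rule 2 fails.

2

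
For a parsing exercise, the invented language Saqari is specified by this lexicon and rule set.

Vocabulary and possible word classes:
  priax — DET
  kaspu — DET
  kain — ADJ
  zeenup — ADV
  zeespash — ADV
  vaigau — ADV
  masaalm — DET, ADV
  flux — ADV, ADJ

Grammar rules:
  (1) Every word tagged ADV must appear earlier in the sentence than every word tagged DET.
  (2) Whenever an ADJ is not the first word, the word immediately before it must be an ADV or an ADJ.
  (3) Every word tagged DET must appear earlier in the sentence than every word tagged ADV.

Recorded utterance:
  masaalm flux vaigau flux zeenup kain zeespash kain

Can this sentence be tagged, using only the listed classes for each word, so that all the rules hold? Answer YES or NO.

YES

Candidates per position — 1:masaalm {DET,ADV}; 2:flux {ADV,ADJ}; 3:vaigau {ADV}; 4:flux {ADV,ADJ}; 5:zeenup {ADV}; 6:kain {ADJ}; 7:zeespash {ADV}; 8:kain {ADJ}.
One satisfying assignment: ADV ADV ADV ADJ ADV ADJ ADV ADJ.
Verifying each rule — rule 1 satisfied; rule 2 satisfied; rule 3 satisfied.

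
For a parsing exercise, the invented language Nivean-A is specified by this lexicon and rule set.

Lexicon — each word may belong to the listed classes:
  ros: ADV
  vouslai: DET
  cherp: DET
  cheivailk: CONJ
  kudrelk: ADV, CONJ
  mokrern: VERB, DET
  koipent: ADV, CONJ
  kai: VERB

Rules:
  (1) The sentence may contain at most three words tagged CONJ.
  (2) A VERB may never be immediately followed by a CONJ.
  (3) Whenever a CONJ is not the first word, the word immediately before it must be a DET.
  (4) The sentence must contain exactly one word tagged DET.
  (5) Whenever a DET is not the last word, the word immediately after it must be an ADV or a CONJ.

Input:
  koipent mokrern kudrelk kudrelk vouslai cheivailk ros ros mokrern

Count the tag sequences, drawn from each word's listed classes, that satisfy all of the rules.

2

Candidates per position — 1:koipent {ADV,CONJ}; 2:mokrern {VERB,DET}; 3:kudrelk {ADV,CONJ}; 4:kudrelk {ADV,CONJ}; 5:vouslai {DET}; 6:cheivailk {CONJ}; 7:ros {ADV}; 8:ros {ADV}; 9:mokrern {VERB,DET}.
There are 32 candidate sequences in total.
The sequences that satisfy every rule: ADV VERB ADV ADV DET CONJ ADV ADV VERB; CONJ VERB ADV ADV DET CONJ ADV ADV VERB.
Count = 2.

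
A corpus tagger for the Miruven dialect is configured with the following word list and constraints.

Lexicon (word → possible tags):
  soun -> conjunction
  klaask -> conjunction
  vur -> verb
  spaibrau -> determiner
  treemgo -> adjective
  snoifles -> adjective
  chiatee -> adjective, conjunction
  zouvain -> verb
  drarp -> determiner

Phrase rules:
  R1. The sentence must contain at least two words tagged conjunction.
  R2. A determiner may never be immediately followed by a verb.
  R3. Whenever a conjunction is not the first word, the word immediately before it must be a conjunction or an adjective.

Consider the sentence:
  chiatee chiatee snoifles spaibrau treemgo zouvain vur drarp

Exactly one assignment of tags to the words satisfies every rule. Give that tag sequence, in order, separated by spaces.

conjunction conjunction adjective determiner adjective verb verb determiner

Candidates per position — 1:chiatee {adjective,conjunction}; 2:chiatee {adjective,conjunction}; 3:snoifles {adjective}; 4:spaibrau {determiner}; 5:treemgo {adjective}; 6:zouvain {verb}; 7:vur {verb}; 8:drarp {determiner}.
Position 1: adjective is ruled out by rule 1; that leaves conjunction.
Position 2: adjective is ruled out by rule 1; that leaves conjunction.
The only consistent sequence is: conjunction conjunction adjective determiner adjective verb verb determiner.
Verifying each rule — rule 1 ✓; rule 2 ✓; rule 3 ✓.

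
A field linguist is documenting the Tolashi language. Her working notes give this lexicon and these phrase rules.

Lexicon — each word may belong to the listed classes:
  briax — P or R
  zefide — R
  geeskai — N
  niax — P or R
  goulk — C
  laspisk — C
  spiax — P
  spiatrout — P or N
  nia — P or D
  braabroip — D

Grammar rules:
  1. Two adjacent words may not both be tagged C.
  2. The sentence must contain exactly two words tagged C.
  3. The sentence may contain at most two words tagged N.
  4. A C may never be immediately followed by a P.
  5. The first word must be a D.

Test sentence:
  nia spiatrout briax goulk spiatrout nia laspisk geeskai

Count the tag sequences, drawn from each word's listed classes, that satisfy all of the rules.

4

Candidates per position — 1:nia {P,D}; 2:spiatrout {P,N}; 3:briax {P,R}; 4:goulk {C}; 5:spiatrout {P,N}; 6:nia {P,D}; 7:laspisk {C}; 8:geeskai {N}.
There are 32 candidate sequences in total.
The sequences that satisfy every rule: D P P C N P C N; D P P C N D C N; D P R C N P C N; D P R C N D C N.
Count = 4.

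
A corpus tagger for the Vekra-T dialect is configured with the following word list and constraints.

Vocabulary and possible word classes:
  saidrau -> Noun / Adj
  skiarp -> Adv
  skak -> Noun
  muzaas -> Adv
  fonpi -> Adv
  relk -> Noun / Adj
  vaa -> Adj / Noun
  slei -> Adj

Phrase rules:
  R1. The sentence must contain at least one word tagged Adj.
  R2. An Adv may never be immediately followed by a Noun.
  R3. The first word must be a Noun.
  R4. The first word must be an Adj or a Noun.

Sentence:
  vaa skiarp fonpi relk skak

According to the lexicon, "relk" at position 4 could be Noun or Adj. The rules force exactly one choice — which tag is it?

Candidates per position — 1:vaa {Adj,Noun}; 2:skiarp {Adv}; 3:fonpi {Adv}; 4:relk {Noun,Adj}; 5:skak {Noun}.
If word 1 were Adj, no tagging could satisfy rule 3; so word 1 is Noun.
If word 4 were Noun, no tagging could satisfy rule 1; so word 4 is Adj.
So the tagging must be: Noun Adv Adv Adj Noun.
Check: rule 1 ✓; rule 2 ✓; rule 3 ✓; rule 4 ✓.

Adj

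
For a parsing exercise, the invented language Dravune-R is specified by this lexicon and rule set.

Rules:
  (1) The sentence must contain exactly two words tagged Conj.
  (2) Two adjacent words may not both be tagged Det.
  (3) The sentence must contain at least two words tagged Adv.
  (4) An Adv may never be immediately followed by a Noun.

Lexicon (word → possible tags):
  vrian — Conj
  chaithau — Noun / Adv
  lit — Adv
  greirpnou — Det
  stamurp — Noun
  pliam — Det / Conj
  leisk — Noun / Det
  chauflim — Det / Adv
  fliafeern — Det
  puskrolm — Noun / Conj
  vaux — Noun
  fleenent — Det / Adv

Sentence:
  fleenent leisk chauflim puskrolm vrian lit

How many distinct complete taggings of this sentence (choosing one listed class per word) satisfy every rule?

2

Candidates per position — 1:fleenent {Det,Adv}; 2:leisk {Noun,Det}; 3:chauflim {Det,Adv}; 4:puskrolm {Noun,Conj}; 5:vrian {Conj}; 6:lit {Adv}.
There are 16 candidate sequences in total.
The sequences that satisfy every rule: Det Noun Adv Conj Conj Adv; Adv Det Adv Conj Conj Adv.
Count = 2.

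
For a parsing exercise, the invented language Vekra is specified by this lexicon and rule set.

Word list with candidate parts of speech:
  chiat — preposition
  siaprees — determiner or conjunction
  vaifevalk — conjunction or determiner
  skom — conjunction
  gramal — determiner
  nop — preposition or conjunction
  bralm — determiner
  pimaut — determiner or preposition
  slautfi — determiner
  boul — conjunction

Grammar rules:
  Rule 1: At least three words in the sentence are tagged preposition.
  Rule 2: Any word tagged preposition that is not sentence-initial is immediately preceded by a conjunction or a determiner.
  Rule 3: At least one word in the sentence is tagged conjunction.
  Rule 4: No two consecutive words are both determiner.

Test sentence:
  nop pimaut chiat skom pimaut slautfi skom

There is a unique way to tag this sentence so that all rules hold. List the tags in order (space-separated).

preposition determiner preposition conjunction preposition determiner conjunction

Candidates per position — 1:nop {preposition,conjunction}; 2:pimaut {determiner,preposition}; 3:chiat {preposition}; 4:skom {conjunction}; 5:pimaut {determiner,preposition}; 6:slautfi {determiner}; 7:skom {conjunction}.
Position 2: preposition is ruled out by rule 2; that leaves determiner.
Position 5: determiner is ruled out by rule 1; that leaves preposition.
Position 1: conjunction is ruled out by rule 1; that leaves preposition.
The unique satisfying tagging is: preposition determiner preposition conjunction preposition determiner conjunction.
Checking: rule 1 holds; rule 2 holds; rule 3 holds; rule 4 holds.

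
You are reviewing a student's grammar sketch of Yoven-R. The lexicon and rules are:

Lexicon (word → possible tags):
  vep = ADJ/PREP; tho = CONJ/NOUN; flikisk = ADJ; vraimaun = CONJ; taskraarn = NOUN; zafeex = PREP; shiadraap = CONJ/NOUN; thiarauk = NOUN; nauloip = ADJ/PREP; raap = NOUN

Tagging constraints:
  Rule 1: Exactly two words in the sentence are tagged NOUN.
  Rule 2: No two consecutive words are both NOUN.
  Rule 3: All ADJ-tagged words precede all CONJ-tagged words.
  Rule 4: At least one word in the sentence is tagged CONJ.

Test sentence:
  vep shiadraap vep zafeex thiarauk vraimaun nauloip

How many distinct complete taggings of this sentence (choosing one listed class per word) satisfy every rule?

4

Candidates per position — 1:vep {ADJ,PREP}; 2:shiadraap {CONJ,NOUN}; 3:vep {ADJ,PREP}; 4:zafeex {PREP}; 5:thiarauk {NOUN}; 6:vraimaun {CONJ}; 7:nauloip {ADJ,PREP}.
There are 16 candidate sequences in total.
The sequences that satisfy every rule: ADJ NOUN ADJ PREP NOUN CONJ PREP; ADJ NOUN PREP PREP NOUN CONJ PREP; PREP NOUN ADJ PREP NOUN CONJ PREP; PREP NOUN PREP PREP NOUN CONJ PREP.
Count = 4.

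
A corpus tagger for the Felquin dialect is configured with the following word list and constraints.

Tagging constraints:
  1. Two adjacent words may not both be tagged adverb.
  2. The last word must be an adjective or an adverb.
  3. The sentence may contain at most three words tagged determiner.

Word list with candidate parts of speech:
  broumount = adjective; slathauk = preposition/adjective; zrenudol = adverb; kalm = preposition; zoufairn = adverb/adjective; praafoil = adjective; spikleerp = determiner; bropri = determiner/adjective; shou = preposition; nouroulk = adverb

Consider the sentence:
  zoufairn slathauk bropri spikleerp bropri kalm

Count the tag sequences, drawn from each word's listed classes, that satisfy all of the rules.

0

Candidates per position — 1:zoufairn {adverb,adjective}; 2:slathauk {preposition,adjective}; 3:bropri {determiner,adjective}; 4:spikleerp {determiner}; 5:bropri {determiner,adjective}; 6:kalm {preposition}.
There are 16 candidate sequences in total.
Rule 2 cannot be satisfied by any choice of tags from the lexicon.
So there is no consistent tagging.
Count = 0.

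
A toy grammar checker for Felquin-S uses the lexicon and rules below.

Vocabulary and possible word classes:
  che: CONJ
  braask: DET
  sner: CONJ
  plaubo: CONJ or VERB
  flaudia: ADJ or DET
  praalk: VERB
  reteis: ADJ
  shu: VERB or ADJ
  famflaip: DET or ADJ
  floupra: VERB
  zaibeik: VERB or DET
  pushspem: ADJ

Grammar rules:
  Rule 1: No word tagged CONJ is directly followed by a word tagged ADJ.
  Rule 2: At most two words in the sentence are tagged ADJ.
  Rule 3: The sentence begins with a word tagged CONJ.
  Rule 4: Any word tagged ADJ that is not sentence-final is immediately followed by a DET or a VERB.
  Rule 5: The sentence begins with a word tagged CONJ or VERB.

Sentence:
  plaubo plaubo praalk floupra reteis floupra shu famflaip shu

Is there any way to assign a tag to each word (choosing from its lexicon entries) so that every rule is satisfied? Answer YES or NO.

Candidates per position — 1:plaubo {CONJ,VERB}; 2:plaubo {CONJ,VERB}; 3:praalk {VERB}; 4:floupra {VERB}; 5:reteis {ADJ}; 6:floupra {VERB}; 7:shu {VERB,ADJ}; 8:famflaip {DET,ADJ}; 9:shu {VERB,ADJ}.
One satisfying assignment: CONJ VERB VERB VERB ADJ VERB VERB ADJ VERB.
Rule-by-rule: rule 1 ✓; rule 2 ✓; rule 3 ✓; rule 4 ✓; rule 5 ✓.

YES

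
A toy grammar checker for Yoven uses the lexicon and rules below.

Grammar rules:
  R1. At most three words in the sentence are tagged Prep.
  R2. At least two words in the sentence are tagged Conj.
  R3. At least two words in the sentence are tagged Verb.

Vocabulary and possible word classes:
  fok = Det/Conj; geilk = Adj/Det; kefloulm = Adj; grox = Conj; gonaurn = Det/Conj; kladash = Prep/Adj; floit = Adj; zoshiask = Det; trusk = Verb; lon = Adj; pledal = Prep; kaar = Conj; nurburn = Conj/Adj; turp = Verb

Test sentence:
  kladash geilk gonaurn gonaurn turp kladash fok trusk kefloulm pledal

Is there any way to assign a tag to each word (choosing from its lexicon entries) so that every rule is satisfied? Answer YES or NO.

Candidates per position — 1:kladash {Prep,Adj}; 2:geilk {Adj,Det}; 3:gonaurn {Det,Conj}; 4:gonaurn {Det,Conj}; 5:turp {Verb}; 6:kladash {Prep,Adj}; 7:fok {Det,Conj}; 8:trusk {Verb}; 9:kefloulm {Adj}; 10:pledal {Prep}.
One satisfying assignment: Adj Det Conj Conj Verb Adj Det Verb Adj Prep.
Checking: rule 1 ✓; rule 2 ✓; rule 3 ✓.

YES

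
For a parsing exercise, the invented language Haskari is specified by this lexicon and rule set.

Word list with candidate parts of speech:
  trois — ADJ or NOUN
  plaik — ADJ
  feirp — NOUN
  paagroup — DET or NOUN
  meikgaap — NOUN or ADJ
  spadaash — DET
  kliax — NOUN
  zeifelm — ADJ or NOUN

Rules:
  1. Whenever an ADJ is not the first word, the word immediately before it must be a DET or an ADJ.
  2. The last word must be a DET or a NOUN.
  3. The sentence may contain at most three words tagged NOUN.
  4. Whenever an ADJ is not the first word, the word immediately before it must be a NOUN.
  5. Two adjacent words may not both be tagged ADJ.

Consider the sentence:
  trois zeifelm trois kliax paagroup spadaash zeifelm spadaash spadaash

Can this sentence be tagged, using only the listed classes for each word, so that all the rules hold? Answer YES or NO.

NO

Candidates per position — 1:trois {ADJ,NOUN}; 2:zeifelm {ADJ,NOUN}; 3:trois {ADJ,NOUN}; 4:kliax {NOUN}; 5:paagroup {DET,NOUN}; 6:spadaash {DET}; 7:zeifelm {ADJ,NOUN}; 8:spadaash {DET}; 9:spadaash {DET}.
Every candidate sequence violates at least one rule; no consistent tagging exists.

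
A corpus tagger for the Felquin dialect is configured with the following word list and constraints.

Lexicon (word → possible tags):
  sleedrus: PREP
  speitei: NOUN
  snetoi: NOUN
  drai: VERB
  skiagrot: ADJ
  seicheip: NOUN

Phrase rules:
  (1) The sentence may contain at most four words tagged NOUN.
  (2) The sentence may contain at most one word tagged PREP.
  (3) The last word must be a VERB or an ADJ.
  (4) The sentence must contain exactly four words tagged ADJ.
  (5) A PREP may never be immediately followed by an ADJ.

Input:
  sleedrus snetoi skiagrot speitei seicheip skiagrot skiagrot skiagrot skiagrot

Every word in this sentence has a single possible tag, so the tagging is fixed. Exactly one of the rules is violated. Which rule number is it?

4

Fixed tagging: PREP NOUN ADJ NOUN NOUN ADJ ADJ ADJ ADJ.
Rule check: R1 ✓, R2 ✓, R3 ✓, R4 ✗, R5 ✓.
Only rule 4 fails.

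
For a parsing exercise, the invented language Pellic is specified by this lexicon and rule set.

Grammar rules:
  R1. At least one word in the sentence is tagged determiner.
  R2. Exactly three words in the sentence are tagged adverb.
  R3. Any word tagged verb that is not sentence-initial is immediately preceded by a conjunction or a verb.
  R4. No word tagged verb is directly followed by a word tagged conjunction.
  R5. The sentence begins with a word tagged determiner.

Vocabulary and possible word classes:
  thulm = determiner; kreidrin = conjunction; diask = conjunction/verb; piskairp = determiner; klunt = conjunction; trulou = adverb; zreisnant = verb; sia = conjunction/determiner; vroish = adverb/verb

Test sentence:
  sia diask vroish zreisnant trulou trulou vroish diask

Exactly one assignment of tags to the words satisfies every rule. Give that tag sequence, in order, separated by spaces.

determiner conjunction verb verb adverb adverb adverb conjunction

Candidates per position — 1:sia {conjunction,determiner}; 2:diask {conjunction,verb}; 3:vroish {adverb,verb}; 4:zreisnant {verb}; 5:trulou {adverb}; 6:trulou {adverb}; 7:vroish {adverb,verb}; 8:diask {conjunction,verb}.
Position 1: conjunction is ruled out by rule 1; that leaves determiner.
Position 2: verb is ruled out by rule 3; that leaves conjunction.
Position 3: adverb is ruled out by rule 3; that leaves verb.
Position 7: verb is ruled out by rule 2; that leaves adverb.
Position 8: verb is ruled out by rule 3; that leaves conjunction.
That leaves exactly one tagging: determiner conjunction verb verb adverb adverb adverb conjunction.
Verifying each rule — rule 1 ✓; rule 2 ✓; rule 3 ✓; rule 4 ✓; rule 5 ✓.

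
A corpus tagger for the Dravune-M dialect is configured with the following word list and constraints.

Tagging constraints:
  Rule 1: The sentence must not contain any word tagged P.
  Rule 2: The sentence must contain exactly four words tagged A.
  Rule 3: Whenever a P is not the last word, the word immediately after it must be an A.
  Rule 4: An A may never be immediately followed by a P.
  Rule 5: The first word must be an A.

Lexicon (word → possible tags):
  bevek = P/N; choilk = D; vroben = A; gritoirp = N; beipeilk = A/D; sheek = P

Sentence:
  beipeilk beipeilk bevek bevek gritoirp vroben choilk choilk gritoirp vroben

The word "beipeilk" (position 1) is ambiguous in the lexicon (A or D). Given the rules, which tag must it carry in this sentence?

Candidates per position — 1:beipeilk {A,D}; 2:beipeilk {A,D}; 3:bevek {P,N}; 4:bevek {P,N}; 5:gritoirp {N}; 6:vroben {A}; 7:choilk {D}; 8:choilk {D}; 9:gritoirp {N}; 10:vroben {A}.
Word 1 cannot be D — rule 2 would then fail for every completion. It is A.
Word 2 cannot be D — rule 2 would then fail for every completion. It is A.
Word 3 cannot be P — rule 1 would then fail for every completion. It is N.
Word 4 cannot be P — rule 1 would then fail for every completion. It is N.
The only consistent sequence is: A A N N N A D D N A.
Rule-by-rule: rule 1 satisfied; rule 2 satisfied; rule 3 satisfied; rule 4 satisfied; rule 5 satisfied.

A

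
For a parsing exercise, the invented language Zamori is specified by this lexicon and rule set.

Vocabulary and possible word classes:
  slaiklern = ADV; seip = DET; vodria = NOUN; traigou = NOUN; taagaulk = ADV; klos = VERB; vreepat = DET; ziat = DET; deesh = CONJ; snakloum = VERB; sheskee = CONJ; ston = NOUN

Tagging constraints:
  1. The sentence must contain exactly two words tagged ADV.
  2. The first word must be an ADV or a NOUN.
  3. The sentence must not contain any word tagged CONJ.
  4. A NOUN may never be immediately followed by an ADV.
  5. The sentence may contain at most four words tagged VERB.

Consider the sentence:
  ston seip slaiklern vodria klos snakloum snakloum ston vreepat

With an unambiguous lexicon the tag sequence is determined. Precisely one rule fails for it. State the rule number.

Fixed tagging: NOUN DET ADV NOUN VERB VERB VERB NOUN DET.
Checking each rule: R1 violated, R2 holds, R3 holds, R4 holds, R5 holds.
Only rule 1 fails.

1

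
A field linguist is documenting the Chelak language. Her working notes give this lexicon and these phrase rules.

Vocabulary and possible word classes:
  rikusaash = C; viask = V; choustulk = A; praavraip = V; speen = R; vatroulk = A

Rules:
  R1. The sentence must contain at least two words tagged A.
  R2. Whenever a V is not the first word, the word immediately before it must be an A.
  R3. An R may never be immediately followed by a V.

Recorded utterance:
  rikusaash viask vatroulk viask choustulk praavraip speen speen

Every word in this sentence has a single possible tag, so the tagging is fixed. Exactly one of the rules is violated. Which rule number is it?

2

Fixed tagging: C V A V A V R R.
Checking each rule: R1 ✓, R2 ✗, R3 ✓.
Only rule 2 fails.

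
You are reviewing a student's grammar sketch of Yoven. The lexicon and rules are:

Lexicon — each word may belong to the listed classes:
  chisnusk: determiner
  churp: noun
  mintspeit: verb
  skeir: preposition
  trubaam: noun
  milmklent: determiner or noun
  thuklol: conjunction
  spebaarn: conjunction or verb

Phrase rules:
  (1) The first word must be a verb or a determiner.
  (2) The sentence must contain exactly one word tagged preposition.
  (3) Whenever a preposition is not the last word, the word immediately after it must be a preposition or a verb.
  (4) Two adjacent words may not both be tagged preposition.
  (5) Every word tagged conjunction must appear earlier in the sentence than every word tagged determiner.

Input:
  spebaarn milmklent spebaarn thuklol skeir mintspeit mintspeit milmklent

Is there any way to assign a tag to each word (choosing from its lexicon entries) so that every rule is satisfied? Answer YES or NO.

Candidates per position — 1:spebaarn {conjunction,verb}; 2:milmklent {determiner,noun}; 3:spebaarn {conjunction,verb}; 4:thuklol {conjunction}; 5:skeir {preposition}; 6:mintspeit {verb}; 7:mintspeit {verb}; 8:milmklent {determiner,noun}.
One satisfying assignment: verb noun conjunction conjunction preposition verb verb determiner.
Rule-by-rule: rule 1 satisfied; rule 2 satisfied; rule 3 satisfied; rule 4 satisfied; rule 5 satisfied.

YES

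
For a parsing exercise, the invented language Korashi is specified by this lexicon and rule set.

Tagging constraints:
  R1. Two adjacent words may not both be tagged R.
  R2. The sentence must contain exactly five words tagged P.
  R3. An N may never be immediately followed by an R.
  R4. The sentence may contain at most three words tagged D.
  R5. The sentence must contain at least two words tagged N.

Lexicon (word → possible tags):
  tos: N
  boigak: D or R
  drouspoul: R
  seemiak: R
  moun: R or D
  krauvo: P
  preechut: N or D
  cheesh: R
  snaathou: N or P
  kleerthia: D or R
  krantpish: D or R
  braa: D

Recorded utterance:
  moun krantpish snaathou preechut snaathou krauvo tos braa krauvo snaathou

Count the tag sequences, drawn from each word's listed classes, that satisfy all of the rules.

Candidates per position — 1:moun {R,D}; 2:krantpish {D,R}; 3:snaathou {N,P}; 4:preechut {N,D}; 5:snaathou {N,P}; 6:krauvo {P}; 7:tos {N}; 8:braa {D}; 9:krauvo {P}; 10:snaathou {N,P}.
There are 64 candidate sequences in total.
The sequences that satisfy every rule: R D P N P P N D P P; D D P N P P N D P P; D R P N P P N D P P.
Count = 3.

3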